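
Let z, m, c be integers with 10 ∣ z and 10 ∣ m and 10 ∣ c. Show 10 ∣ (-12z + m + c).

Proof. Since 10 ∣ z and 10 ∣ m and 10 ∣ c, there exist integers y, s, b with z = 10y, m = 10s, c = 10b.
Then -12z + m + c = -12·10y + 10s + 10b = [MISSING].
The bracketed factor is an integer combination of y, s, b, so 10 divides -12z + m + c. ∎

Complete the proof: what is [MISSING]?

10(b + s - 12y)

Pull the common 10 out of every term: -12·10y + 10s + 10b = 10(b + s - 12y).
b + s - 12y is an integer, which exhibits the divisibility.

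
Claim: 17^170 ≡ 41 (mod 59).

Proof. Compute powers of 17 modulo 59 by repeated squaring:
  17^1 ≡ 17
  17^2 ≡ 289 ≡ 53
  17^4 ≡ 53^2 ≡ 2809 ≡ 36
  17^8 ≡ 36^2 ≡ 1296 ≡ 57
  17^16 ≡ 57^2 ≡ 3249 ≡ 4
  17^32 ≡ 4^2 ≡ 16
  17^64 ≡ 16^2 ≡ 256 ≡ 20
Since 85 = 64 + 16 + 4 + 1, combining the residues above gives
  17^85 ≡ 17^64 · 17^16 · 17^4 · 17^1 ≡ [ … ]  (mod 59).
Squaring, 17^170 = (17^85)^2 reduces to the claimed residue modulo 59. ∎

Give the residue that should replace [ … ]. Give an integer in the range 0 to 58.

17^64 · 17^16 · 17^4 · 17^1 ≡ 20 · 4 · 36 · 17 = 48960.
48960 mod 59 = 49, so 17^85 ≡ 49 (mod 59).

49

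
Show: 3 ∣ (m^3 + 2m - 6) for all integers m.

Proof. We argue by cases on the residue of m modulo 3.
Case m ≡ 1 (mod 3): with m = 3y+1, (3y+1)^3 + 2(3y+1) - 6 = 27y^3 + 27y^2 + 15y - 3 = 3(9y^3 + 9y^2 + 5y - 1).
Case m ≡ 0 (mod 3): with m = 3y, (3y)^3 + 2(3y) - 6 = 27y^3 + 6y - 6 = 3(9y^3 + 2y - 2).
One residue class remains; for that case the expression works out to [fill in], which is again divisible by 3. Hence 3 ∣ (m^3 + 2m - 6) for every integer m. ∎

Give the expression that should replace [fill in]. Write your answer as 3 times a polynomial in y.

Only m ≡ 2 (mod 3) is unaccounted for. Put m = 3y+2:
(3y+2)^3 + 2(3y+2) - 6 expands to 27y^3 + 54y^2 + 42y + 6,
and factoring out 3 leaves 3(9y^3 + 18y^2 + 14y + 2).

3(9y^3 + 18y^2 + 14y + 2)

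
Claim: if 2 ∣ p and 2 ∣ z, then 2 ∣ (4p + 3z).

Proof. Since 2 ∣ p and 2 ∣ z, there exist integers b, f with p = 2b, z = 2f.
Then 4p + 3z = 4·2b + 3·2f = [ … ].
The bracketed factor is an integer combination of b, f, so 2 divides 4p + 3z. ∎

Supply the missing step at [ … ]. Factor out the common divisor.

Pull the common 2 out of every term: 4·2b + 3·2f = 2(4b + 3f).
4b + 3f is an integer, which exhibits the divisibility.

2(4b + 3f)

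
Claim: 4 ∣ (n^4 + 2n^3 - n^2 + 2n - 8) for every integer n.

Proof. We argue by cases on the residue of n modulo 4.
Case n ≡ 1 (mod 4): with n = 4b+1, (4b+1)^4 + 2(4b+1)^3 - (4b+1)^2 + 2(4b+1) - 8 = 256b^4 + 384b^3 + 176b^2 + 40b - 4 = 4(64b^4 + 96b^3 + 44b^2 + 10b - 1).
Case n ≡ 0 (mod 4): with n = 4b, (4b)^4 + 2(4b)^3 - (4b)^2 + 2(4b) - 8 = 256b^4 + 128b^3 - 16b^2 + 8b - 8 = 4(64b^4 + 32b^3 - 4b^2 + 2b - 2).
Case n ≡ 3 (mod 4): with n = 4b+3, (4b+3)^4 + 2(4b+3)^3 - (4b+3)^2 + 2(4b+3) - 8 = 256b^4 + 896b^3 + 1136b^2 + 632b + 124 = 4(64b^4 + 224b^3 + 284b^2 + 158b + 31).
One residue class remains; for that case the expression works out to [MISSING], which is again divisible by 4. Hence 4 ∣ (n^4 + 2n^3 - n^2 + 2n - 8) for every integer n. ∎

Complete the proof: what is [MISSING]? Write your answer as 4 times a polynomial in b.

4(64b^4 + 160b^3 + 140b^2 + 54b + 6)

Only n ≡ 2 (mod 4) is unaccounted for. Put n = 4b+2:
(4b+2)^4 + 2(4b+2)^3 - (4b+2)^2 + 2(4b+2) - 8 expands to 256b^4 + 640b^3 + 560b^2 + 216b + 24,
and factoring out 4 leaves 4(64b^4 + 160b^3 + 140b^2 + 54b + 6).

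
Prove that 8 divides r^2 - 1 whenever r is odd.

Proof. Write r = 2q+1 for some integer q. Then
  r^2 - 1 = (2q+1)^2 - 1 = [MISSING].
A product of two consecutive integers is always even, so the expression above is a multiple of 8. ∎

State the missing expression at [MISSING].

4q(q + 1)

(2q+1)^2 - 1 = 4q^2 + 4q + 1 - 1 = 4q^2 + 4q = 4q(q+1).
Since q and q+1 are consecutive, q(q+1) is even, and 4·(even) is a multiple of 8.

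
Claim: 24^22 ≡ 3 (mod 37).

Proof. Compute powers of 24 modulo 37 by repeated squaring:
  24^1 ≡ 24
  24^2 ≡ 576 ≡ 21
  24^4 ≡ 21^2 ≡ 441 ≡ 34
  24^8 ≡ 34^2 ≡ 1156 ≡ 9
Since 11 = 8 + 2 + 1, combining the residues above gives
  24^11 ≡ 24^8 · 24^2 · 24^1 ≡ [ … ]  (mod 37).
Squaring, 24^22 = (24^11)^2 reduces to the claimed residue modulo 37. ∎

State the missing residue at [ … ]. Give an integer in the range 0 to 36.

Multiply the listed residues: 9 · 21 · 24 = 189 → 4536.
Reducing modulo 37: 4536 = 122·37 + 22, so 24^11 ≡ 22.

22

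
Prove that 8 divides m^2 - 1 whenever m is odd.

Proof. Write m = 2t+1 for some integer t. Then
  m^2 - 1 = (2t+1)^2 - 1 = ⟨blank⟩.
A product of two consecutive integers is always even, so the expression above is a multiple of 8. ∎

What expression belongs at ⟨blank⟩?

(2t+1)^2 - 1 = 4t^2 + 4t + 1 - 1 = 4t^2 + 4t = 4t(t+1).
Since t and t+1 are consecutive, t(t+1) is even, and 4·(even) is a multiple of 8.

4t(t + 1)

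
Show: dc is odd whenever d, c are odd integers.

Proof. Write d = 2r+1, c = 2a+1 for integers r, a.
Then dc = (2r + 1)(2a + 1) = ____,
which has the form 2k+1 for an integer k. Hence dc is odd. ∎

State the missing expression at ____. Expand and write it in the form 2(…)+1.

2(2ar + a + r) + 1

Expanding: (2r + 1)(2a + 1) = 4ar + 2a + 2r + 1.
Every term except the constant is even, so this is 2(2ar + a + r) + 1,
and 2ar + a + r ∈ ℤ gives the required form.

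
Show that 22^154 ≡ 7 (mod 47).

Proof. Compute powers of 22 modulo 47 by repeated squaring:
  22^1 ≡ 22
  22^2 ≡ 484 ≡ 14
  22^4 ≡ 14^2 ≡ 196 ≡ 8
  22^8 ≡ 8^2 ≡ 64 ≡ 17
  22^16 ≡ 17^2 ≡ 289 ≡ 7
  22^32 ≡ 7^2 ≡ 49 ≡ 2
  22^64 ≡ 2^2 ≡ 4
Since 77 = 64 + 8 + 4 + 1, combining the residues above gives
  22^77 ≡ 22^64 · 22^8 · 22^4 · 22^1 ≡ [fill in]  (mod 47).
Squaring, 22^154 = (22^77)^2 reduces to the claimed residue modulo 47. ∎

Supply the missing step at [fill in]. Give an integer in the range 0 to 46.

30

Multiply the listed residues: 4 · 17 · 8 · 22 = 68 → 544 → 11968.
Reducing modulo 47: 11968 = 254·47 + 30, so 22^77 ≡ 30.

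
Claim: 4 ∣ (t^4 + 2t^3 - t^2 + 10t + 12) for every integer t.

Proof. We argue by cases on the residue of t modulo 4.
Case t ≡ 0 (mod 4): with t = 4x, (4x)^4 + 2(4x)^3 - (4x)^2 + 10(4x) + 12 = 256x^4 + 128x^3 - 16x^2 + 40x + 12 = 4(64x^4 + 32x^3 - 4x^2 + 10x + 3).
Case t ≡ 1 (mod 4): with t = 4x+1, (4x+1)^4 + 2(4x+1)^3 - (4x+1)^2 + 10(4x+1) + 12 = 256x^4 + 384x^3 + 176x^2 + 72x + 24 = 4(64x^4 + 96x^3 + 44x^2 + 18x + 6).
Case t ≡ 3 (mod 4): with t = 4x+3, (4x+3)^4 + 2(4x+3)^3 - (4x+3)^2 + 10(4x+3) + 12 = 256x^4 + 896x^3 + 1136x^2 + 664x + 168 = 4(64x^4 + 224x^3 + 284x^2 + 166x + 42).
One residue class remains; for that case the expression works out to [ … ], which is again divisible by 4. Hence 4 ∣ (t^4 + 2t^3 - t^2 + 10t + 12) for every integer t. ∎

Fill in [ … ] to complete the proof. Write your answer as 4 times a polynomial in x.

4(64x^4 + 160x^3 + 140x^2 + 62x + 15)

The residues treated are {0, 1, 3}, so the missing case is t ≡ 2 (mod 4); write t = 4x+2.
Then (4x+2)^4 + 2(4x+2)^3 - (4x+2)^2 + 10(4x+2) + 12 = 256x^4 + 640x^3 + 560x^2 + 248x + 60 = 4(64x^4 + 160x^3 + 140x^2 + 62x + 15).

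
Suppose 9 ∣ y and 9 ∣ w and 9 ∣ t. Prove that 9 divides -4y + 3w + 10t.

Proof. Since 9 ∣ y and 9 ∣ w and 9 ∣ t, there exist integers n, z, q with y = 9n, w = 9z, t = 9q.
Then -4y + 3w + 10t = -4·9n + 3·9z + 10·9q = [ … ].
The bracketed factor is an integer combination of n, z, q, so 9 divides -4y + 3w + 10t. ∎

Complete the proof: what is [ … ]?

Each term has a factor of 9: -4·9n + 3·9z + 10·9q = 9·(-4n + 10q + 3z).
Since -4n + 10q + 3z is an integer, 9 ∣ (-4y + 3w + 10t).

9(-4n + 10q + 3z)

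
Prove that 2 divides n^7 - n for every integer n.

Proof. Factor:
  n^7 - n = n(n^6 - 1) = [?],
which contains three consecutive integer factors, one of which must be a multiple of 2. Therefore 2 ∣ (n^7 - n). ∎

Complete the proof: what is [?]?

n^6 - 1 = (n^2 - 1)(n^4 + n^2 + 1), and n^2 - 1 = (n-1)(n+1).
So n(n^6 - 1) = (n - 1)n(n + 1)(n^4 + n^2 + 1).

(n - 1)n(n + 1)(n^4 + n^2 + 1)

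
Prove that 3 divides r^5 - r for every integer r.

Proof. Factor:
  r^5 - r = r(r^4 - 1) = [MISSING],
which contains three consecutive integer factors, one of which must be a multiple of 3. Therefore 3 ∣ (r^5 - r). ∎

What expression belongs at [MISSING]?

r^4 - 1 = (r^2 - 1)(r^2 + 1), and r^2 - 1 = (r-1)(r+1).
So r(r^4 - 1) = (r - 1)r(r + 1)(r^2 + 1).

(r - 1)r(r + 1)(r^2 + 1)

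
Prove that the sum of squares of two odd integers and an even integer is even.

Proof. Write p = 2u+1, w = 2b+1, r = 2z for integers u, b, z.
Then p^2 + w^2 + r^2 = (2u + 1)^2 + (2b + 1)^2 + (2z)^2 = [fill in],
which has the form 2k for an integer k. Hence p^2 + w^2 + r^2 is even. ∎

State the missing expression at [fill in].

Expanding: (2u + 1)^2 + (2b + 1)^2 + (2z)^2 = 4b^2 + 4b + 4u^2 + 4u + 4z^2 + 2.
Every term is even; pulling out the factor of 2 gives 2(2b^2 + 2b + 2u^2 + 2u + 2z^2 + 1).

2(2b^2 + 2b + 2u^2 + 2u + 2z^2 + 1)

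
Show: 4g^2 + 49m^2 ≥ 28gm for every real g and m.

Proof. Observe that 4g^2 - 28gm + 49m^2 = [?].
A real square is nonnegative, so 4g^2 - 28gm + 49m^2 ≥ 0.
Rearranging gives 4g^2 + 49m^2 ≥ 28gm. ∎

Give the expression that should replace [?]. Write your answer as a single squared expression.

(2g - 7m)^2

4g^2 - 28gm + 49m^2 is a perfect-square trinomial: the outer terms are (2g)^2 and (7m)^2, and the cross term is -2·2g·7m.
So 4g^2 - 28gm + 49m^2 = (2g - 7m)^2 ≥ 0.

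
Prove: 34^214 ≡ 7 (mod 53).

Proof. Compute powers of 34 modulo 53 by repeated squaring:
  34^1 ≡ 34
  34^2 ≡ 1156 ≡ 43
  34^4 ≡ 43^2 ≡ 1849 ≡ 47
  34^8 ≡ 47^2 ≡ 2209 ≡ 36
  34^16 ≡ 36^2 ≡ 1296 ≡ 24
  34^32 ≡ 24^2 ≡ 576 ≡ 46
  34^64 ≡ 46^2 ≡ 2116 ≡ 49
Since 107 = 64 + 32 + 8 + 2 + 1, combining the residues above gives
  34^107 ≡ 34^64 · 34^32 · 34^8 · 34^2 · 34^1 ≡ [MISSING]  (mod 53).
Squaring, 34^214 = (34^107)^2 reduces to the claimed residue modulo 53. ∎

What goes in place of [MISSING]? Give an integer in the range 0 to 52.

31

Multiply the listed residues: 49 · 46 · 36 · 43 · 34 = 2254 → 81144 → 3489192 → 118632528.
Reducing modulo 53: 118632528 = 2238349·53 + 31, so 34^107 ≡ 31.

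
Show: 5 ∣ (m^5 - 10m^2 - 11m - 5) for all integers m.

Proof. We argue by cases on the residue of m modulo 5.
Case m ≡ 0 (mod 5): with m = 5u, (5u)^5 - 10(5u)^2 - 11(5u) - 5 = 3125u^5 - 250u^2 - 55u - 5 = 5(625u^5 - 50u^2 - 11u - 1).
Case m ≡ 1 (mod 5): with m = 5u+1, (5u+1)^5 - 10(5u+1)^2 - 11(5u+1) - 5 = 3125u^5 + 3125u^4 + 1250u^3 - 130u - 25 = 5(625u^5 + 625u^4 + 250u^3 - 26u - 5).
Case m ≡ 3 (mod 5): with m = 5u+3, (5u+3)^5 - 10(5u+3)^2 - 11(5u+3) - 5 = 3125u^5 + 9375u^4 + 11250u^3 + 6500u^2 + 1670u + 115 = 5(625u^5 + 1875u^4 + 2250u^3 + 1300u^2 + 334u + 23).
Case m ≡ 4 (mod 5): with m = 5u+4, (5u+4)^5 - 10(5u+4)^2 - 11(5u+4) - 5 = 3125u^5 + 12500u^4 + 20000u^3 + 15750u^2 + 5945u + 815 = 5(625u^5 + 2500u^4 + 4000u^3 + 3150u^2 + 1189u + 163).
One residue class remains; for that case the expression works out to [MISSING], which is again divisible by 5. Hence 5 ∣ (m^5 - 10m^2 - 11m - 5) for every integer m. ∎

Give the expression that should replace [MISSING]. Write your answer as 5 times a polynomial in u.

5(625u^5 + 1250u^4 + 1000u^3 + 350u^2 + 29u - 7)

Only m ≡ 2 (mod 5) is unaccounted for. Put m = 5u+2:
(5u+2)^5 - 10(5u+2)^2 - 11(5u+2) - 5 expands to 3125u^5 + 6250u^4 + 5000u^3 + 1750u^2 + 145u - 35,
and factoring out 5 leaves 5(625u^5 + 1250u^4 + 1000u^3 + 350u^2 + 29u - 7).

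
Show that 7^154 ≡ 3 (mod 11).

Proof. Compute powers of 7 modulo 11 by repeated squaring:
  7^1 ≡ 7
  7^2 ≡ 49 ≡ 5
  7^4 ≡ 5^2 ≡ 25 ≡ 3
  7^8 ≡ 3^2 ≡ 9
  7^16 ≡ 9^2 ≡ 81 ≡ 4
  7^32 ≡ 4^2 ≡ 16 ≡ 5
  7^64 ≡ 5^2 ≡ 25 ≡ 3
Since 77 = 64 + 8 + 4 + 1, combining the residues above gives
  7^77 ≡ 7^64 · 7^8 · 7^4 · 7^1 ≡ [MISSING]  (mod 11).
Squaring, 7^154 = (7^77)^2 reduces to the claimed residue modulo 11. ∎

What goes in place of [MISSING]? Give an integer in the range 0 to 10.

6

Multiply the listed residues: 3 · 9 · 3 · 7 = 27 → 81 → 567.
Reducing modulo 11: 567 = 51·11 + 6, so 7^77 ≡ 6.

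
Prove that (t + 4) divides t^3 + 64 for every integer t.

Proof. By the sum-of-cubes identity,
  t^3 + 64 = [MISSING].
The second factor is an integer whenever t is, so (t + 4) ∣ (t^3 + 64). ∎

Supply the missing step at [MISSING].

(t + 4)(t^2 - 4t + 16)

Polynomial division of t^3 + 64 by t + 4 leaves remainder 0 and quotient t^2 - 4t + 16.
Hence t^3 + 64 = (t + 4)(t^2 - 4t + 16).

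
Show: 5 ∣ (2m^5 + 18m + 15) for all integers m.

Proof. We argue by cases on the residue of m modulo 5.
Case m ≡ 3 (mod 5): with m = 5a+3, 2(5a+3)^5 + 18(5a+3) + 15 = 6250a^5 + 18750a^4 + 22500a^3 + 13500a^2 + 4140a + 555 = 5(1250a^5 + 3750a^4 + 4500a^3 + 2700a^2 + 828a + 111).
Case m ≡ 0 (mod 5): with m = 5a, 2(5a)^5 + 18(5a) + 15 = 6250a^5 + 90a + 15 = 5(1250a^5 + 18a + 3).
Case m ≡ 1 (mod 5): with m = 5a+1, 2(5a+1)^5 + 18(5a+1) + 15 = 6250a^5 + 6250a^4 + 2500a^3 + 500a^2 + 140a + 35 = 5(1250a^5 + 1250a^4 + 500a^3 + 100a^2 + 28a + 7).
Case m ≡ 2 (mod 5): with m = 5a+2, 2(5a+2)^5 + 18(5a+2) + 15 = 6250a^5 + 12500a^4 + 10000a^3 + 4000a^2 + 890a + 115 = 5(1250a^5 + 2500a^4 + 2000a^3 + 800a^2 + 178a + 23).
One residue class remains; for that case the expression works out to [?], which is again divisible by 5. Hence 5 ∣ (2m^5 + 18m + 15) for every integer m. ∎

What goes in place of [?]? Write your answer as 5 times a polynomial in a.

The residues treated are {3, 0, 1, 2}, so the missing case is m ≡ 4 (mod 5); write m = 5a+4.
Then 2(5a+4)^5 + 18(5a+4) + 15 = 6250a^5 + 25000a^4 + 40000a^3 + 32000a^2 + 12890a + 2135 = 5(1250a^5 + 5000a^4 + 8000a^3 + 6400a^2 + 2578a + 427).

5(1250a^5 + 5000a^4 + 8000a^3 + 6400a^2 + 2578a + 427)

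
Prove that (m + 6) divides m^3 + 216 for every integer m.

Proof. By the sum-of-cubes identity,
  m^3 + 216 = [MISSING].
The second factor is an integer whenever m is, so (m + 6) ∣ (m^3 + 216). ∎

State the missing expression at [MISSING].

a^3 + b^3 = (a + b)(a^2 - ab + b^2). With a = m, b = 6:
m^3 + 216 = (m + 6)(m^2 - 6m + 36).

(m + 6)(m^2 - 6m + 36)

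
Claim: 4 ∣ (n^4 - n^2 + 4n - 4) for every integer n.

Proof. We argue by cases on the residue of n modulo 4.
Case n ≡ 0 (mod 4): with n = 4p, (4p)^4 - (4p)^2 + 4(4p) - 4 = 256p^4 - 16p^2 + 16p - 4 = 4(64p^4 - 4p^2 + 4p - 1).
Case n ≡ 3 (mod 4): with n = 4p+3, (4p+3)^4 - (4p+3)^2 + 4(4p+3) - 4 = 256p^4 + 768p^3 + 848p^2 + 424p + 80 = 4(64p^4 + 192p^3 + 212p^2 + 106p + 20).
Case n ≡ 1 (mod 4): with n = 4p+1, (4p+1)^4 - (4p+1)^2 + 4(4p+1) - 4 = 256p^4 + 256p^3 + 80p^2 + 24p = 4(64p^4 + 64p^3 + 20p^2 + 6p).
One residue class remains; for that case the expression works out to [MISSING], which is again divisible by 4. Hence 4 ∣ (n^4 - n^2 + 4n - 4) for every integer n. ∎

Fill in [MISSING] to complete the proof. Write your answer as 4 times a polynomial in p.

The residues treated are {0, 3, 1}, so the missing case is n ≡ 2 (mod 4); write n = 4p+2.
Then (4p+2)^4 - (4p+2)^2 + 4(4p+2) - 4 = 256p^4 + 512p^3 + 368p^2 + 128p + 16 = 4(64p^4 + 128p^3 + 92p^2 + 32p + 4).

4(64p^4 + 128p^3 + 92p^2 + 32p + 4)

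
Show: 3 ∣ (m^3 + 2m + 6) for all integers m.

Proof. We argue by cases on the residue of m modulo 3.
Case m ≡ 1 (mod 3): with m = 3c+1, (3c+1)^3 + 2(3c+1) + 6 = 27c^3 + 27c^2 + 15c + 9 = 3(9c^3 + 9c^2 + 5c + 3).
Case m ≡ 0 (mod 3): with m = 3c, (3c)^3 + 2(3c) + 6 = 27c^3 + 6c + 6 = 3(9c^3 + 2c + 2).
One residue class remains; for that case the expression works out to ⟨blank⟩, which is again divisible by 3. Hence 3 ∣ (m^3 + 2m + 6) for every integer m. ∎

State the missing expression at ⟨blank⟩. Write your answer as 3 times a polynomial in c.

3(9c^3 + 18c^2 + 14c + 6)

The residues treated are {1, 0}, so the missing case is m ≡ 2 (mod 3); write m = 3c+2.
Then (3c+2)^3 + 2(3c+2) + 6 = 27c^3 + 54c^2 + 42c + 18 = 3(9c^3 + 18c^2 + 14c + 6).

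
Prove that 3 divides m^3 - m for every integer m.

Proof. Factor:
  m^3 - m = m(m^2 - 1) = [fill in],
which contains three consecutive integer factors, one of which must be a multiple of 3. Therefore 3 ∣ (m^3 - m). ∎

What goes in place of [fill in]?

m(m^2 - 1) = m(m - 1)(m + 1) = (m - 1)m(m + 1).
These three factors are consecutive integers, so their product is divisible by 3.

(m - 1)m(m + 1)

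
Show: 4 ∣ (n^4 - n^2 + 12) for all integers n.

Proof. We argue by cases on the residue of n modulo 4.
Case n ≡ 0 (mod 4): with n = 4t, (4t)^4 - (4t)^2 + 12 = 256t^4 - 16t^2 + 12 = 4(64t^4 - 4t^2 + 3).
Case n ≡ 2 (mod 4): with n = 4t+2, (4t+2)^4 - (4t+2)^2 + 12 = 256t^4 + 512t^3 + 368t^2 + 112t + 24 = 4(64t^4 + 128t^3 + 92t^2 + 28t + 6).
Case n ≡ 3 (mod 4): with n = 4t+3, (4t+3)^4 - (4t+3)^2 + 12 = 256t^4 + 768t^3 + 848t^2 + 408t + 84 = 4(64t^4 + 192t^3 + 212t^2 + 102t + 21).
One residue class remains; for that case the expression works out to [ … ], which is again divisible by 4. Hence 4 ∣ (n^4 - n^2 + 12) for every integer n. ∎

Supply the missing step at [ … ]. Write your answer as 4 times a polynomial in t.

Only n ≡ 1 (mod 4) is unaccounted for. Put n = 4t+1:
(4t+1)^4 - (4t+1)^2 + 12 expands to 256t^4 + 256t^3 + 80t^2 + 8t + 12,
and factoring out 4 leaves 4(64t^4 + 64t^3 + 20t^2 + 2t + 3).

4(64t^4 + 64t^3 + 20t^2 + 2t + 3)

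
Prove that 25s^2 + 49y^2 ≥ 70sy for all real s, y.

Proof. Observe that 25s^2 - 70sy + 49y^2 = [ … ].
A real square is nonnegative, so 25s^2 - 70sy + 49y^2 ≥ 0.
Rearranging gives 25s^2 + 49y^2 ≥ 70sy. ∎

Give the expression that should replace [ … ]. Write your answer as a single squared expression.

(5s - 7y)^2

The leading and trailing coefficients are 5^2 and 7^2, and 70 = 2·5·7, so the trinomial is (5s - 7y)^2.
Hence 25s^2 - 70sy + 49y^2 ≥ 0.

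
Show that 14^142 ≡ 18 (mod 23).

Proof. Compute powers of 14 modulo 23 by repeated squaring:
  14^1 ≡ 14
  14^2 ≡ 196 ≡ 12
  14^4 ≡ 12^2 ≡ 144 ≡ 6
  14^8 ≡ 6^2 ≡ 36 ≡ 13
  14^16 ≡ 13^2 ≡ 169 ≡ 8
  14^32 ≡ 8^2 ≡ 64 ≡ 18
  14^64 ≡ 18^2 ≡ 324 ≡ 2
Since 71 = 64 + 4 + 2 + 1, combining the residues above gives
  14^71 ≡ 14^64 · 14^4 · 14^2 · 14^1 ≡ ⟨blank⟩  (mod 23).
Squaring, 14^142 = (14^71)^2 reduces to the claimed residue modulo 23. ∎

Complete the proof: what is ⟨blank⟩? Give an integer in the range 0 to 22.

15

Multiply the listed residues: 2 · 6 · 12 · 14 = 12 → 144 → 2016.
Reducing modulo 23: 2016 = 87·23 + 15, so 14^71 ≡ 15.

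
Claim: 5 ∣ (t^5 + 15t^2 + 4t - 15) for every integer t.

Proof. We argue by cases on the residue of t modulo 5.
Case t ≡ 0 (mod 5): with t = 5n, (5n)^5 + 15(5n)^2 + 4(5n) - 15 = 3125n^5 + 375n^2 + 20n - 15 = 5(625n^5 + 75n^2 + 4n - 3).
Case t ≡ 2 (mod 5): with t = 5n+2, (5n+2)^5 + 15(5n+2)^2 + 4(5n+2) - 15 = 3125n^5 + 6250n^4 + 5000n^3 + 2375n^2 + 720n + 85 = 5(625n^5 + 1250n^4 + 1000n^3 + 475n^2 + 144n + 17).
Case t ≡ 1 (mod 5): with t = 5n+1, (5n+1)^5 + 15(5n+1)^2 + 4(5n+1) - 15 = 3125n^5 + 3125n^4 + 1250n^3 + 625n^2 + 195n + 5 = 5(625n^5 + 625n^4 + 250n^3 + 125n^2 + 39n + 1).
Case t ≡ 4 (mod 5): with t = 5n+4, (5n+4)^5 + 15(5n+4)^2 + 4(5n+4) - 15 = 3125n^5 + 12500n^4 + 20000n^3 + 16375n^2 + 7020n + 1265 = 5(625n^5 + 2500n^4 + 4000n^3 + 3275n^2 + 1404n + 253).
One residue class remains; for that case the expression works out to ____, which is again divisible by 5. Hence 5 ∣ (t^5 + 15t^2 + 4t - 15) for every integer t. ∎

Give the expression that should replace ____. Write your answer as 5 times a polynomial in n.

The residues treated are {0, 2, 1, 4}, so the missing case is t ≡ 3 (mod 5); write t = 5n+3.
Then (5n+3)^5 + 15(5n+3)^2 + 4(5n+3) - 15 = 3125n^5 + 9375n^4 + 11250n^3 + 7125n^2 + 2495n + 375 = 5(625n^5 + 1875n^4 + 2250n^3 + 1425n^2 + 499n + 75).

5(625n^5 + 1875n^4 + 2250n^3 + 1425n^2 + 499n + 75)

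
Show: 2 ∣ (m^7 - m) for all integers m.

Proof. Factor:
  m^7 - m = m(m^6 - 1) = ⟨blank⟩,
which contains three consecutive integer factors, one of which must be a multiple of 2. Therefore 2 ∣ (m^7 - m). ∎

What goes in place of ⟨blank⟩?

m^6 - 1 = (m^2 - 1)(m^4 + m^2 + 1), and m^2 - 1 = (m-1)(m+1).
So m(m^6 - 1) = (m - 1)m(m + 1)(m^4 + m^2 + 1).

(m - 1)m(m + 1)(m^4 + m^2 + 1)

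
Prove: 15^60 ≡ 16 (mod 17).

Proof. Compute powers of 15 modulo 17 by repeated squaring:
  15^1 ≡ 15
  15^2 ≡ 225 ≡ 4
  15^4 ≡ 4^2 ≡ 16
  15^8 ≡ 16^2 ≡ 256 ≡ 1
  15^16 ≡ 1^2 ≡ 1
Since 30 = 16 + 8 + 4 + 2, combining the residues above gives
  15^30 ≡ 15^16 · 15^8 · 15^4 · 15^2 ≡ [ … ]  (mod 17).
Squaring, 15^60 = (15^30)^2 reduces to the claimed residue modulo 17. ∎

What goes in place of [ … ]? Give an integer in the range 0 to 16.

13

15^16 · 15^8 · 15^4 · 15^2 ≡ 1 · 1 · 16 · 4 = 64.
64 mod 17 = 13, so 15^30 ≡ 13 (mod 17).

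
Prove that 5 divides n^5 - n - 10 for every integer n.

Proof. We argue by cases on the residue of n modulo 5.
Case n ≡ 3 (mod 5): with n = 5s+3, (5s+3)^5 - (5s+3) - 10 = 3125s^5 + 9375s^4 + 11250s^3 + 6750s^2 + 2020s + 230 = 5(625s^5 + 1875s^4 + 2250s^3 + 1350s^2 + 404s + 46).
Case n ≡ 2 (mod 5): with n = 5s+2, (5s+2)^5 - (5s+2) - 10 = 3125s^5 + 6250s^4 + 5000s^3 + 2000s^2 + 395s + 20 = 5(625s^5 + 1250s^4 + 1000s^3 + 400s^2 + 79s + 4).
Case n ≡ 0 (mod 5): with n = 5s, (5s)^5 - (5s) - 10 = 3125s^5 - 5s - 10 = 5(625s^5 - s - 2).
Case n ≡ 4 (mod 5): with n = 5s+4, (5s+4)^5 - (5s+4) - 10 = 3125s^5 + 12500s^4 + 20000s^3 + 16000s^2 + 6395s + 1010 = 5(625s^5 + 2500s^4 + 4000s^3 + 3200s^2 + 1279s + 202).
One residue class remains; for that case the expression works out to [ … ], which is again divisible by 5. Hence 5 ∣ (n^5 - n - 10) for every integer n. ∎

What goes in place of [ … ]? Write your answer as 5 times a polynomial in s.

Only n ≡ 1 (mod 5) is unaccounted for. Put n = 5s+1:
(5s+1)^5 - (5s+1) - 10 expands to 3125s^5 + 3125s^4 + 1250s^3 + 250s^2 + 20s - 10,
and factoring out 5 leaves 5(625s^5 + 625s^4 + 250s^3 + 50s^2 + 4s - 2).

5(625s^5 + 625s^4 + 250s^3 + 50s^2 + 4s - 2)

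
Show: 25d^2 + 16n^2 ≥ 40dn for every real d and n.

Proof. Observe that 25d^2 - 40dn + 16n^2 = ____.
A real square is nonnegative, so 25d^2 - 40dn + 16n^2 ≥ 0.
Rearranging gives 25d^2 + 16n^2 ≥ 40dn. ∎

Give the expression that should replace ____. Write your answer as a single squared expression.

(5d - 4n)^2

The leading and trailing coefficients are 5^2 and 4^2, and 40 = 2·5·4, so the trinomial is (5d - 4n)^2.
Hence 25d^2 - 40dn + 16n^2 ≥ 0.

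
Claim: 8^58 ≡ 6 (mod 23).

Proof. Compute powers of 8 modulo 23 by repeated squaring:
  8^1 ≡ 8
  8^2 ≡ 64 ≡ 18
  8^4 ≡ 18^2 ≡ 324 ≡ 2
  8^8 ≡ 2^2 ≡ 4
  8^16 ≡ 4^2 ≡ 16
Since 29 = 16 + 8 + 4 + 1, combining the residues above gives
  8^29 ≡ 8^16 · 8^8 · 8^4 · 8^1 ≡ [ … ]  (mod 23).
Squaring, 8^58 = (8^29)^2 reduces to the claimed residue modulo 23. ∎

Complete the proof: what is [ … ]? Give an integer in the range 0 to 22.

12

Multiply the listed residues: 16 · 4 · 2 · 8 = 64 → 128 → 1024.
Reducing modulo 23: 1024 = 44·23 + 12, so 8^29 ≡ 12.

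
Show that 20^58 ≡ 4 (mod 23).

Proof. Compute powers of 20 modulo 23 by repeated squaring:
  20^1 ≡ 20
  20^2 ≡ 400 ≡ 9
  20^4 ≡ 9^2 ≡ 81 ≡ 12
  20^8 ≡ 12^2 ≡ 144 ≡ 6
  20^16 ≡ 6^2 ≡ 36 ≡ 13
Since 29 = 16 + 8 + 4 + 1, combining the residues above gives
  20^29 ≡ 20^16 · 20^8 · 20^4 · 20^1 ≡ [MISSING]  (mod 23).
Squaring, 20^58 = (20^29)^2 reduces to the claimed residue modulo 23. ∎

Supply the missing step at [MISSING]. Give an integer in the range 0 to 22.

21

Multiply the listed residues: 13 · 6 · 12 · 20 = 78 → 936 → 18720.
Reducing modulo 23: 18720 = 813·23 + 21, so 20^29 ≡ 21.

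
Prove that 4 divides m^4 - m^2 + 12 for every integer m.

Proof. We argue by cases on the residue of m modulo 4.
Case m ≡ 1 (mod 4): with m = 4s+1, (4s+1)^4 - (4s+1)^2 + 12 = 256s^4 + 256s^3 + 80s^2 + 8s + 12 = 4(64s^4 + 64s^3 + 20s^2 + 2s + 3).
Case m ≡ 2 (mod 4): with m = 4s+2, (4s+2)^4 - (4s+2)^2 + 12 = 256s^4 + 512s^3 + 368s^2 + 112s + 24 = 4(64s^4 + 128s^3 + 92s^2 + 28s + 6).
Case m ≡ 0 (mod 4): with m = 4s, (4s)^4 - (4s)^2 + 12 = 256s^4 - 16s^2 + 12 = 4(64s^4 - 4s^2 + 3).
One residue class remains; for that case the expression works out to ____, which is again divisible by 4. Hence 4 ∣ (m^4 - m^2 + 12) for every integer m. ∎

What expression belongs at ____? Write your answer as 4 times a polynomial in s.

The residues treated are {1, 2, 0}, so the missing case is m ≡ 3 (mod 4); write m = 4s+3.
Then (4s+3)^4 - (4s+3)^2 + 12 = 256s^4 + 768s^3 + 848s^2 + 408s + 84 = 4(64s^4 + 192s^3 + 212s^2 + 102s + 21).

4(64s^4 + 192s^3 + 212s^2 + 102s + 21)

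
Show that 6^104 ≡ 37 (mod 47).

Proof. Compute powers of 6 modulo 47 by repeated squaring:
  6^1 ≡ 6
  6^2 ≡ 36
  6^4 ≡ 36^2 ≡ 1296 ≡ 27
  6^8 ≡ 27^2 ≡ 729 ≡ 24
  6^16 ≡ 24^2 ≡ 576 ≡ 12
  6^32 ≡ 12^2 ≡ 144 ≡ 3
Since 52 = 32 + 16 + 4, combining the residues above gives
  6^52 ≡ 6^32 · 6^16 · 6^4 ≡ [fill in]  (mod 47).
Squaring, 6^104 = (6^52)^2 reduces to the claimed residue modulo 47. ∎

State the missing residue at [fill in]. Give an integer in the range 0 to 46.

32

6^32 · 6^16 · 6^4 ≡ 3 · 12 · 27 = 972.
972 mod 47 = 32, so 6^52 ≡ 32 (mod 47).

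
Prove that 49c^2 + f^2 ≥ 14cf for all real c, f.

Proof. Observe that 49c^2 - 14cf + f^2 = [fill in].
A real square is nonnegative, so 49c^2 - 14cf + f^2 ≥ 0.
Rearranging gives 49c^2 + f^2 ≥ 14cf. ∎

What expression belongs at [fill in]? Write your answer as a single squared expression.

49c^2 - 14cf + f^2 is a perfect-square trinomial: the outer terms are (7c)^2 and (f)^2, and the cross term is -2·7c·f.
So 49c^2 - 14cf + f^2 = (7c - f)^2 ≥ 0.

(7c - f)^2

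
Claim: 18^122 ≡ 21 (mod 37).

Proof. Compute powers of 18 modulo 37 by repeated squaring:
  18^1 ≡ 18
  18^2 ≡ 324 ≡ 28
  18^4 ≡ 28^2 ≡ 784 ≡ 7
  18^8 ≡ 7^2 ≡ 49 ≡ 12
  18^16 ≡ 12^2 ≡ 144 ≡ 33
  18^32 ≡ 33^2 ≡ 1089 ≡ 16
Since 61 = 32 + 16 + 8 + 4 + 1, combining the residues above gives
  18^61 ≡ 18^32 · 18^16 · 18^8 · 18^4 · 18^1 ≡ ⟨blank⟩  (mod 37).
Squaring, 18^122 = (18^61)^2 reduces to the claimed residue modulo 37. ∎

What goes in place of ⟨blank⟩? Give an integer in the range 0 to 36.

24

18^32 · 18^16 · 18^8 · 18^4 · 18^1 ≡ 16 · 33 · 12 · 7 · 18 = 798336.
798336 mod 37 = 24, so 18^61 ≡ 24 (mod 37).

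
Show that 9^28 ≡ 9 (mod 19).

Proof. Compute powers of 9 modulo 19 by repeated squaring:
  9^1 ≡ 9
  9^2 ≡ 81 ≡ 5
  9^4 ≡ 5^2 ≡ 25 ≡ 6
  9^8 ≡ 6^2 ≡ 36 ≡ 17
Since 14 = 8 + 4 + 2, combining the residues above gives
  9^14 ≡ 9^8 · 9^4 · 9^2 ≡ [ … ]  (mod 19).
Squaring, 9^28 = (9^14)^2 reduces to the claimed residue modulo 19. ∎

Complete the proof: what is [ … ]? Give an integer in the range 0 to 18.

16

Multiply the listed residues: 17 · 6 · 5 = 102 → 510.
Reducing modulo 19: 510 = 26·19 + 16, so 9^14 ≡ 16.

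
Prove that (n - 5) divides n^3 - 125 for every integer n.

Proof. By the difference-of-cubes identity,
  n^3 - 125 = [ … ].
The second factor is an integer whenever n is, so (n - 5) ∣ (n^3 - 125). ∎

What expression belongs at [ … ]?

(n - 5)(n^2 + 5n + 25)

Polynomial division of n^3 - 125 by n - 5 leaves remainder 0 and quotient n^2 + 5n + 25.
Hence n^3 - 125 = (n - 5)(n^2 + 5n + 25).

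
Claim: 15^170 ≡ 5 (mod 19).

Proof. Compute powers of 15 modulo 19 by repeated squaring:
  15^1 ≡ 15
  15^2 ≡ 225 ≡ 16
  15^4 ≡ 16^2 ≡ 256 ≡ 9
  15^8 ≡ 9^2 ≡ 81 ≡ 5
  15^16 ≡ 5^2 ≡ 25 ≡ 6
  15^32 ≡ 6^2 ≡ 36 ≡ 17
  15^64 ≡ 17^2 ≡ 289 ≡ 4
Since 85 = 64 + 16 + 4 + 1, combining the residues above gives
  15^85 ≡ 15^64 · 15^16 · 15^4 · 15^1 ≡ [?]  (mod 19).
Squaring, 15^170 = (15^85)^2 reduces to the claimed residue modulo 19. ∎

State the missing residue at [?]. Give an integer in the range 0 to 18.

10

15^64 · 15^16 · 15^4 · 15^1 ≡ 4 · 6 · 9 · 15 = 3240.
3240 mod 19 = 10, so 15^85 ≡ 10 (mod 19).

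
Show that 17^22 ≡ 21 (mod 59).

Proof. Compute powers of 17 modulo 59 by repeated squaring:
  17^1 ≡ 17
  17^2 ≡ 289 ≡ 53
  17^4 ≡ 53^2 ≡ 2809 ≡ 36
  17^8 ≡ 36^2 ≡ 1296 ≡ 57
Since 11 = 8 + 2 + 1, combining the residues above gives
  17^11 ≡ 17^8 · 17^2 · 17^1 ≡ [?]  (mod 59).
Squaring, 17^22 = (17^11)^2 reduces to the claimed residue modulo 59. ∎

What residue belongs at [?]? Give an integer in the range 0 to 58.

27

Multiply the listed residues: 57 · 53 · 17 = 3021 → 51357.
Reducing modulo 59: 51357 = 870·59 + 27, so 17^11 ≡ 27.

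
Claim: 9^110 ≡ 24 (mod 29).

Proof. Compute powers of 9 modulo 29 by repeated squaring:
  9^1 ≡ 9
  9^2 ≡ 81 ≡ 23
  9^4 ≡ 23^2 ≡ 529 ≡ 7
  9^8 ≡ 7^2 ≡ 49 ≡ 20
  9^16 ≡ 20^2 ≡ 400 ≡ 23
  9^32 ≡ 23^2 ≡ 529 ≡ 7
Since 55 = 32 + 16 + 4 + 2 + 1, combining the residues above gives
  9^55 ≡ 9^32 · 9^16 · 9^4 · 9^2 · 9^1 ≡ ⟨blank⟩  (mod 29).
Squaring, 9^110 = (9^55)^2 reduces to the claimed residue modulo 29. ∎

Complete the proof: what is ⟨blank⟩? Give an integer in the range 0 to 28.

9^32 · 9^16 · 9^4 · 9^2 · 9^1 ≡ 7 · 23 · 7 · 23 · 9 = 233289.
233289 mod 29 = 13, so 9^55 ≡ 13 (mod 29).

13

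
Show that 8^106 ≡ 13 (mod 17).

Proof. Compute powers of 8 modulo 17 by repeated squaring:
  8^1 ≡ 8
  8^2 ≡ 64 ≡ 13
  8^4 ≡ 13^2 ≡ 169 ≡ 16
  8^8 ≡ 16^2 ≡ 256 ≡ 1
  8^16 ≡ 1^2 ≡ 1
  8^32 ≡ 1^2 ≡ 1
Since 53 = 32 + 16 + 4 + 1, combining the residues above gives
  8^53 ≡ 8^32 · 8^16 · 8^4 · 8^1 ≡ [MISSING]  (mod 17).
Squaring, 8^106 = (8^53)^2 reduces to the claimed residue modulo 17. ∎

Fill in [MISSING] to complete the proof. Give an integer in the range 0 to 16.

Multiply the listed residues: 1 · 1 · 16 · 8 = 1 → 16 → 128.
Reducing modulo 17: 128 = 7·17 + 9, so 8^53 ≡ 9.

9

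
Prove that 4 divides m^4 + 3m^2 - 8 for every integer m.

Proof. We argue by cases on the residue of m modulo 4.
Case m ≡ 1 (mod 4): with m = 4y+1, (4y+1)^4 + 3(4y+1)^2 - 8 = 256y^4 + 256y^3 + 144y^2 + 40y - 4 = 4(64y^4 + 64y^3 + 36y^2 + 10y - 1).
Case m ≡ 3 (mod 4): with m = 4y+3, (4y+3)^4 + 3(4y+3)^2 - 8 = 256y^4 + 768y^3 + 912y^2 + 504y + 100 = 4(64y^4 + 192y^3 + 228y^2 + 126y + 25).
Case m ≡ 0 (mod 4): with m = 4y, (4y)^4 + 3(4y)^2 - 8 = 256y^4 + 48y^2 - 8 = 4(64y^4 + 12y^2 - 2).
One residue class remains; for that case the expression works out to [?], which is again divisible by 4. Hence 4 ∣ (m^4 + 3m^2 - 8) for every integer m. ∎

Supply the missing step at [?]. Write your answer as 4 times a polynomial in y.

The residues treated are {1, 3, 0}, so the missing case is m ≡ 2 (mod 4); write m = 4y+2.
Then (4y+2)^4 + 3(4y+2)^2 - 8 = 256y^4 + 512y^3 + 432y^2 + 176y + 20 = 4(64y^4 + 128y^3 + 108y^2 + 44y + 5).

4(64y^4 + 128y^3 + 108y^2 + 44y + 5)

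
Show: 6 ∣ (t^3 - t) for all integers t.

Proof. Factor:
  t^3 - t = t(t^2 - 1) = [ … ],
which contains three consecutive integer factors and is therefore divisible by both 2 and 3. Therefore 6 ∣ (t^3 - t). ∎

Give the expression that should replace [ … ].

(t - 1)t(t + 1)

t(t^2 - 1) = t(t - 1)(t + 1) = (t - 1)t(t + 1).
These three factors are consecutive integers, so their product is divisible by 6.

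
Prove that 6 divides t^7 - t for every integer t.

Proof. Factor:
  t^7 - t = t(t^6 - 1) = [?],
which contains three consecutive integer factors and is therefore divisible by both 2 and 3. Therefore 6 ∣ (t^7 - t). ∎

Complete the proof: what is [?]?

(t - 1)t(t + 1)(t^4 + t^2 + 1)

t^6 - 1 = (t^2 - 1)(t^4 + t^2 + 1), and t^2 - 1 = (t-1)(t+1).
So t(t^6 - 1) = (t - 1)t(t + 1)(t^4 + t^2 + 1).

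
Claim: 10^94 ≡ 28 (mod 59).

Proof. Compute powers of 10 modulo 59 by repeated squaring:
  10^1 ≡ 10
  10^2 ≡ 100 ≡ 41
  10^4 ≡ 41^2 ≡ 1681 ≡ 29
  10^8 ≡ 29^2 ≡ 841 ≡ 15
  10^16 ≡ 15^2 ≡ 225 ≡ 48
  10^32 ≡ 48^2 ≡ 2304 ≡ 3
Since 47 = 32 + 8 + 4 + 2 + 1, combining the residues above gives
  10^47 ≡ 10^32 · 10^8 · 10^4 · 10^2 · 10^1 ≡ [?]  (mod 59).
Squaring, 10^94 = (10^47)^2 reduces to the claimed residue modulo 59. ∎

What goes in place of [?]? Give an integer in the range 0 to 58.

Multiply the listed residues: 3 · 15 · 29 · 41 · 10 = 45 → 1305 → 53505 → 535050.
Reducing modulo 59: 535050 = 9068·59 + 38, so 10^47 ≡ 38.

38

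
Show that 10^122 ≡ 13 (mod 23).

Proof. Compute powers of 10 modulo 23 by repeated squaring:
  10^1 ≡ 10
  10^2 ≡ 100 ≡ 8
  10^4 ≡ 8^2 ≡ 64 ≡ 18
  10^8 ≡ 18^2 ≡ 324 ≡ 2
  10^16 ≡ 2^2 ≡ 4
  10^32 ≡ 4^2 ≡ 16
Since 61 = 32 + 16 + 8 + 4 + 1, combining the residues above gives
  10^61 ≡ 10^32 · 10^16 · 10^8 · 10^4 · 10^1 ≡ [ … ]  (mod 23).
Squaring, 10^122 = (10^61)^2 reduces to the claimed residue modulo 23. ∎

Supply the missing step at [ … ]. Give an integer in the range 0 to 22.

17

10^32 · 10^16 · 10^8 · 10^4 · 10^1 ≡ 16 · 4 · 2 · 18 · 10 = 23040.
23040 mod 23 = 17, so 10^61 ≡ 17 (mod 23).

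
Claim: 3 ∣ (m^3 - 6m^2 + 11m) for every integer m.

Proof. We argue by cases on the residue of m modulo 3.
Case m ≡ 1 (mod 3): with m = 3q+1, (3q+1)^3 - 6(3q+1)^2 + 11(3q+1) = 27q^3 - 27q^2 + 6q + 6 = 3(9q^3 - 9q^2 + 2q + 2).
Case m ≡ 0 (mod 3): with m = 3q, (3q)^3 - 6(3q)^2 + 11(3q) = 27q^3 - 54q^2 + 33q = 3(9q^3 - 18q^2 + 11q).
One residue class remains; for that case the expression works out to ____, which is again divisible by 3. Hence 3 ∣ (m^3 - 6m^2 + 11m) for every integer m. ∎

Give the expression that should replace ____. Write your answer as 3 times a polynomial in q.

Only m ≡ 2 (mod 3) is unaccounted for. Put m = 3q+2:
(3q+2)^3 - 6(3q+2)^2 + 11(3q+2) expands to 27q^3 - 3q + 6,
and factoring out 3 leaves 3(9q^3 - q + 2).

3(9q^3 - q + 2)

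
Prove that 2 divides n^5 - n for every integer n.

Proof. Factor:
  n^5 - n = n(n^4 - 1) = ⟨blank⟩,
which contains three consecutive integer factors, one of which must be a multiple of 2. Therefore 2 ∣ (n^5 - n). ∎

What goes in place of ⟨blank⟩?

(n - 1)n(n + 1)(n^2 + 1)

n^4 - 1 = (n^2 - 1)(n^2 + 1), and n^2 - 1 = (n-1)(n+1).
So n(n^4 - 1) = (n - 1)n(n + 1)(n^2 + 1).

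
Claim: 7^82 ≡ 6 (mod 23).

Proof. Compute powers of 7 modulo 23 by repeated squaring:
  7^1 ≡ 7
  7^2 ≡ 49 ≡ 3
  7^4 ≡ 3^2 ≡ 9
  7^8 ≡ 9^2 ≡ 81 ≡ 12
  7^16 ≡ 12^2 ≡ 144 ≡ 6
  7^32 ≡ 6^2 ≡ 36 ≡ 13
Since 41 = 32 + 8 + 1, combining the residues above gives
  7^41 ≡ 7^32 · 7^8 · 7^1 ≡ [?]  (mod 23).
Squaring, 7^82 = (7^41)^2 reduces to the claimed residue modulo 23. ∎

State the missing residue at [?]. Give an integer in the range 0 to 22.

7^32 · 7^8 · 7^1 ≡ 13 · 12 · 7 = 1092.
1092 mod 23 = 11, so 7^41 ≡ 11 (mod 23).

11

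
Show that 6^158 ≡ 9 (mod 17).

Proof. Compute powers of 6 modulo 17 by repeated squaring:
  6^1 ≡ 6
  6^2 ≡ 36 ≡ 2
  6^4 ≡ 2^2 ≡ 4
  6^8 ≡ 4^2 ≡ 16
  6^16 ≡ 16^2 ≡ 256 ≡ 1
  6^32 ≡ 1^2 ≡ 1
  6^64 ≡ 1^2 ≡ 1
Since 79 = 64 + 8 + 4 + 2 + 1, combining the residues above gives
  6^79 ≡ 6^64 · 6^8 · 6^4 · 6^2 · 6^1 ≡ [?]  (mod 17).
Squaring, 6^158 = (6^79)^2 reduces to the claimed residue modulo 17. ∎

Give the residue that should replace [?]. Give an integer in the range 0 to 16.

Multiply the listed residues: 1 · 16 · 4 · 2 · 6 = 16 → 64 → 128 → 768.
Reducing modulo 17: 768 = 45·17 + 3, so 6^79 ≡ 3.

3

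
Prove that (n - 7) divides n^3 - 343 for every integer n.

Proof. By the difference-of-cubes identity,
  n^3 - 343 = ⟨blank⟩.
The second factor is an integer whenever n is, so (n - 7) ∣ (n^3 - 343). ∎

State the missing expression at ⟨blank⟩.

(n - 7)(n^2 + 7n + 49)

a^3 - b^3 = (a - b)(a^2 + ab + b^2). With a = n, b = 7:
n^3 - 343 = (n - 7)(n^2 + 7n + 49).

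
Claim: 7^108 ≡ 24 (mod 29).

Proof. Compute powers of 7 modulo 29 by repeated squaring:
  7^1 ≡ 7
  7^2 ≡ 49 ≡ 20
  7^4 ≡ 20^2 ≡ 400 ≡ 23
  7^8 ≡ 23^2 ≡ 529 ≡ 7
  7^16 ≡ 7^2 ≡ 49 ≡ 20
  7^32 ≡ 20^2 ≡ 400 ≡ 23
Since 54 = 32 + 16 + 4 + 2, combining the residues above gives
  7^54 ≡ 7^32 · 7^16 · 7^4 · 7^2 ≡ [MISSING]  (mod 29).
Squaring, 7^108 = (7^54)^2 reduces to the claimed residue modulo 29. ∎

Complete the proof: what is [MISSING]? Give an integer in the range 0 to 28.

Multiply the listed residues: 23 · 20 · 23 · 20 = 460 → 10580 → 211600.
Reducing modulo 29: 211600 = 7296·29 + 16, so 7^54 ≡ 16.

16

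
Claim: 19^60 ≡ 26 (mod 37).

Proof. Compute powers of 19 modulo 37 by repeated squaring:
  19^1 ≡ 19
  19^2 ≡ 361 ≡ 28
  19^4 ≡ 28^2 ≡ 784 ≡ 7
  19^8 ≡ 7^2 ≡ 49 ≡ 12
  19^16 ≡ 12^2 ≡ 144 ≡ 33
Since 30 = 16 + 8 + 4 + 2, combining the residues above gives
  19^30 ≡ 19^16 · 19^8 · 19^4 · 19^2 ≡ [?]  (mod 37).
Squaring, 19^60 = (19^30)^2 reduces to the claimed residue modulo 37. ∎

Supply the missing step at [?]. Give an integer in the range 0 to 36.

Multiply the listed residues: 33 · 12 · 7 · 28 = 396 → 2772 → 77616.
Reducing modulo 37: 77616 = 2097·37 + 27, so 19^30 ≡ 27.

27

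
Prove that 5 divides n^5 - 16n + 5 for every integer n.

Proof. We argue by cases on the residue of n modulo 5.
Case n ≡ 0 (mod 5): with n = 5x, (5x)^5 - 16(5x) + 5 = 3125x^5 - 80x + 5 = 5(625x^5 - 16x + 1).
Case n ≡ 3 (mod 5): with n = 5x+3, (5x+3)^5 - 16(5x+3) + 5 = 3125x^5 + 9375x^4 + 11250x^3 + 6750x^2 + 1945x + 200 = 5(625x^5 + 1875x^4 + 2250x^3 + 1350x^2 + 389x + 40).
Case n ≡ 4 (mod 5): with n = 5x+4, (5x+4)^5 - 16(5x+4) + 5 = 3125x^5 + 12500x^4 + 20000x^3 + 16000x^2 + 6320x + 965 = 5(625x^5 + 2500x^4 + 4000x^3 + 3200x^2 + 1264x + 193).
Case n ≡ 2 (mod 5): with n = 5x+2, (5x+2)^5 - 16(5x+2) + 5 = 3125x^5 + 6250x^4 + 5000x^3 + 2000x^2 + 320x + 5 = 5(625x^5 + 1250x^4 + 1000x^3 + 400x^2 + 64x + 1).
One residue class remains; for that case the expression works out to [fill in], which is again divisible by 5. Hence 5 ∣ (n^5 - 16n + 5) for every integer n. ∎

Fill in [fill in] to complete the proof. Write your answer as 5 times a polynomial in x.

Only n ≡ 1 (mod 5) is unaccounted for. Put n = 5x+1:
(5x+1)^5 - 16(5x+1) + 5 expands to 3125x^5 + 3125x^4 + 1250x^3 + 250x^2 - 55x - 10,
and factoring out 5 leaves 5(625x^5 + 625x^4 + 250x^3 + 50x^2 - 11x - 2).

5(625x^5 + 625x^4 + 250x^3 + 50x^2 - 11x - 2)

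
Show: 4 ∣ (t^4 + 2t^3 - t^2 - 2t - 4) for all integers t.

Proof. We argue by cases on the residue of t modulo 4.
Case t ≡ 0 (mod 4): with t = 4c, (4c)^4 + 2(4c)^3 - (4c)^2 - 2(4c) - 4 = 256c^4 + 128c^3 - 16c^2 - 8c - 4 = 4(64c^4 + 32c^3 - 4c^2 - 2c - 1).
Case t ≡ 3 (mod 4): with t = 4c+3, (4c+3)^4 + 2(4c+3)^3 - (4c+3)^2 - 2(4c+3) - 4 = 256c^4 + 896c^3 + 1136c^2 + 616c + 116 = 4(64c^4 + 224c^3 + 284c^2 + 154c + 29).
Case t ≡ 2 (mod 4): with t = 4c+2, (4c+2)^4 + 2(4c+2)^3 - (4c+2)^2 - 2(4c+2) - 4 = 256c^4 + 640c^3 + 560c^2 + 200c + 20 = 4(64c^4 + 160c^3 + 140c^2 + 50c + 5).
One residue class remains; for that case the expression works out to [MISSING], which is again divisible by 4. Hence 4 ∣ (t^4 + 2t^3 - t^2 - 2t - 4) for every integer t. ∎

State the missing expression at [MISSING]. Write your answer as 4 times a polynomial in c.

4(64c^4 + 96c^3 + 44c^2 + 6c - 1)

Only t ≡ 1 (mod 4) is unaccounted for. Put t = 4c+1:
(4c+1)^4 + 2(4c+1)^3 - (4c+1)^2 - 2(4c+1) - 4 expands to 256c^4 + 384c^3 + 176c^2 + 24c - 4,
and factoring out 4 leaves 4(64c^4 + 96c^3 + 44c^2 + 6c - 1).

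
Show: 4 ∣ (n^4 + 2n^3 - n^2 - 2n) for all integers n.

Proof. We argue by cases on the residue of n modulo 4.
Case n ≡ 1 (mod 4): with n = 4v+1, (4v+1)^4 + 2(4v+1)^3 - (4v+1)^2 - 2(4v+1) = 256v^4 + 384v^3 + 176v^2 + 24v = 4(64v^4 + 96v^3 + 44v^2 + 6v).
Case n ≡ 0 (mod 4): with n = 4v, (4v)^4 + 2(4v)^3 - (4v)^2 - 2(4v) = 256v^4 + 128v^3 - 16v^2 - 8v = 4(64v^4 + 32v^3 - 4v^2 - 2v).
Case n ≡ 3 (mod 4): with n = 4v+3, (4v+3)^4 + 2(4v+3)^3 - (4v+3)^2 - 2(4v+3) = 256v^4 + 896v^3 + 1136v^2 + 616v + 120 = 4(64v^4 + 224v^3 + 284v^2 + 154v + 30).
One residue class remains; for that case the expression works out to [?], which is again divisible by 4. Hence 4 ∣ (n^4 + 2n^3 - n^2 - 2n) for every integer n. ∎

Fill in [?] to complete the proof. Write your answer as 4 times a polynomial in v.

4(64v^4 + 160v^3 + 140v^2 + 50v + 6)

Only n ≡ 2 (mod 4) is unaccounted for. Put n = 4v+2:
(4v+2)^4 + 2(4v+2)^3 - (4v+2)^2 - 2(4v+2) expands to 256v^4 + 640v^3 + 560v^2 + 200v + 24,
and factoring out 4 leaves 4(64v^4 + 160v^3 + 140v^2 + 50v + 6).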